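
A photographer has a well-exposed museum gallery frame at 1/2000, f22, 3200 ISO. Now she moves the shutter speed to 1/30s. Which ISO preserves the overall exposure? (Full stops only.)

ISO 50

Shutter speed: 1/2000 → 1/1000 → 1/500 → 1/250 → 1/125 → 1/60 → 1/30 — 6 stops slower (brighter).
Need 6 stops darker from the ISO: 3200 → 1600 → 800 → 400 → 200 → 100 → 50.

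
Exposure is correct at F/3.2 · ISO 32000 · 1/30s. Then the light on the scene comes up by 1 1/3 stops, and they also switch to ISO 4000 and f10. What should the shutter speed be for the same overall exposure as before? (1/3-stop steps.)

1 s

Scene light: 1 1/3 stops brighter.
ISO: 32000 → 25600 → 20000 → 16000 → 12800 → 10000 → 8000 → 6400 → 5000 → 4000 — 3 stops dropped (darker).
Aperture: f/3.2 → f/3.5 → f/4 → f/4.5 → f/5 → f/5.6 → f/6.3 → f/7.1 → f/8 → f/9 → f/10 — 3 1/3 stops narrower (darker).
Net so far: 5 stops darker. Shutter speed: 1/30 → 1/25 → 1/20 → 1/15 → 1/13 → 1/10 → 1/8 → 1/6 → 1/5 → 1/4 → 0.3 → 0.4 → 0.5 → 0.6 → 0.8 → 1.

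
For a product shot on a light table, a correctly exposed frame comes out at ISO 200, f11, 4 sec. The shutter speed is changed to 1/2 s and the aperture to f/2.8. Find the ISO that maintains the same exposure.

ISO 100

Shutter speed: 4 → 2 → 1 → 1/2 — 3 stops shorter (darker).
Aperture: f/11 → f/8 → f/5.6 → f/4 → f/2.8 — 4 stops opened up (brighter).
Net change so far: 1 stop brighter. Offset with the ISO: 200 → 100.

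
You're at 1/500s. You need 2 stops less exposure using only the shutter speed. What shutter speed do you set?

Shutter speed: 1/500 → 1/1000 → 1/2000 — 2 stops faster (darker).

1/2000s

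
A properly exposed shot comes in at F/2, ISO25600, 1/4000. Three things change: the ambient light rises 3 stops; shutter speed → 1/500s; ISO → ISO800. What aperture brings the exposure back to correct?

f/2.8

Scene light: 3 stops brighter.
Shutter speed: 1/4000 → 1/2000 → 1/1000 → 1/500 — 3 stops slower (brighter).
ISO: 25600 → 12800 → 6400 → 3200 → 1600 → 800 — 5 stops dropped (darker).
Net so far: 1 stop brighter. Aperture: f/2 → f/2.8.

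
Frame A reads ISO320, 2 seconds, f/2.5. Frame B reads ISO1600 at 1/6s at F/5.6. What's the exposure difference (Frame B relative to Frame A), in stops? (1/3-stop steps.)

3 2/3 stops darker

Aperture: f/2.5 → f/2.8 → f/3.2 → f/3.5 → f/4 → f/4.5 → f/5 → f/5.6 — 2 1/3 stops smaller aperture (darker).
Shutter speed: 2 → 1.6 → 1.3 → 1 → 0.8 → 0.6 → 0.5 → 0.4 → 0.3 → 1/4 → 1/5 → 1/6 — 3 2/3 stops faster (darker).
ISO: 320 → 400 → 500 → 640 → 800 → 1000 → 1250 → 1600 — 2 1/3 stops higher (brighter).
Net: −2 1/3 −3 2/3 +2 1/3 = −3 2/3 stops.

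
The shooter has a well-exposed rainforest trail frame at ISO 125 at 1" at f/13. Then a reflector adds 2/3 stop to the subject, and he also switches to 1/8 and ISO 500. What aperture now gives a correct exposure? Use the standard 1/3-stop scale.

Scene light: 2/3 stop brighter.
Shutter speed: 1 → 0.8 → 0.6 → 0.5 → 0.4 → 0.3 → 1/4 → 1/5 → 1/6 → 1/8 — 3 stops faster (darker).
ISO: 125 → 160 → 200 → 250 → 320 → 400 → 500 — 2 stops higher (brighter).
Net so far: 1/3 stop darker. Aperture: f/13 → f/11.

f/11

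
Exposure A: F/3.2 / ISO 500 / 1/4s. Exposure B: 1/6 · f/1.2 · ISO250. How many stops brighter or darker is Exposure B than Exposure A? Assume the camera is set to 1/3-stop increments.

Aperture: f/3.2 → f/2.8 → f/2.5 → f/2.2 → f/2 → f/1.8 → f/1.6 → f/1.4 → f/1.2 — 2 2/3 stops opened up (brighter).
Shutter speed: 1/4 → 1/5 → 1/6 — 2/3 stop shorter (darker).
ISO: 500 → 400 → 320 → 250 — 1 stop lower (darker).
Net: +2 2/3 −2/3 −1 = +1 stop.

1 stop brighter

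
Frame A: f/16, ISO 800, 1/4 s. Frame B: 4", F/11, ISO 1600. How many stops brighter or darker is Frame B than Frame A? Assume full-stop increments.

Aperture: f/16 → f/11 — 1 stop larger aperture (brighter).
Shutter speed: 1/4 → 1/2 → 1 → 2 → 4 — 4 stops longer (brighter).
ISO: 800 → 1600 — 1 stop raised (brighter).
Net: +1 +4 +1 = +6 stops.

6 stops brighter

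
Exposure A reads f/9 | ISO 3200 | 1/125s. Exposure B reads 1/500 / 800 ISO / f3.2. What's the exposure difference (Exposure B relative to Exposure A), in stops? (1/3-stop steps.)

1 stop darker

Aperture: f/9 → f/8 → f/7.1 → f/6.3 → f/5.6 → f/5 → f/4.5 → f/4 → f/3.5 → f/3.2 — 3 stops opened up (brighter).
Shutter speed: 1/125 → 1/160 → 1/200 → 1/250 → 1/320 → 1/400 → 1/500 — 2 stops shorter (darker).
ISO: 3200 → 2500 → 2000 → 1600 → 1250 → 1000 → 800 — 2 stops lower (darker).
Net: +3 −2 −2 = −1 stop.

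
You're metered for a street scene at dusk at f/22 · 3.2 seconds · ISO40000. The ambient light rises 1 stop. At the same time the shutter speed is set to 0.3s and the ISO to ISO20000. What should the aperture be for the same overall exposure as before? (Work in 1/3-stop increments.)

Scene light: 1 stop brighter.
Shutter speed: 3.2 → 2.5 → 2 → 1.6 → 1.3 → 1 → 0.8 → 0.6 → 0.5 → 0.4 → 0.3 — 3 1/3 stops faster (darker).
ISO: 40000 → 32000 → 25600 → 20000 — 1 stop dropped (darker).
Net so far: 3 1/3 stops darker. Aperture: f/22 → f/20 → f/18 → f/16 → f/14 → f/13 → f/11 → f/10 → f/9 → f/8 → f/7.1.

f/7.1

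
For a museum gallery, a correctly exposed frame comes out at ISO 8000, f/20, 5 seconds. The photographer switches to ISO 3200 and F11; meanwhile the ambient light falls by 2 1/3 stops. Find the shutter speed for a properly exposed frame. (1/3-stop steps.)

20 s

Scene light: 2 1/3 stops darker.
ISO: 8000 → 6400 → 5000 → 4000 → 3200 — 1 1/3 stops dropped (darker).
Aperture: f/20 → f/18 → f/16 → f/14 → f/13 → f/11 — 1 2/3 stops wider (brighter).
Net so far: 2 stops darker. Shutter speed: 5 → 6 → 8 → 10 → 13 → 15 → 20.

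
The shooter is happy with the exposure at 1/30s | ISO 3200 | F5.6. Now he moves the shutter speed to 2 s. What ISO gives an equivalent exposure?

ISO 50

Shutter speed: 1/30 → 1/15 → 1/8 → 1/4 → 1/2 → 1 → 2 — 6 stops slower (brighter).
Need 6 stops darker from the ISO: 3200 → 1600 → 800 → 400 → 200 → 100 → 50.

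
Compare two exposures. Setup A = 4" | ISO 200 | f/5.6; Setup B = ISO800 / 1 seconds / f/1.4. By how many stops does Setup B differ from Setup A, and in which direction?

Aperture: f/5.6 → f/4 → f/2.8 → f/2 → f/1.4 — 4 stops wider (brighter).
Shutter speed: 4 → 2 → 1 — 2 stops shorter (darker).
ISO: 200 → 400 → 800 — 2 stops raised (brighter).
Net: +4 −2 +2 = +4 stops.

4 stops brighter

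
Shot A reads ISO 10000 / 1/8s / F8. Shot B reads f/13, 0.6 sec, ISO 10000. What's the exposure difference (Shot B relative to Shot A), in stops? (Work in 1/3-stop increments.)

1 stop brighter

Aperture: f/8 → f/9 → f/10 → f/11 → f/13 — 1 1/3 stops narrower (darker).
Shutter speed: 1/8 → 1/6 → 1/5 → 1/4 → 0.3 → 0.4 → 0.5 → 0.6 — 2 1/3 stops longer (brighter).
ISO: unchanged.
Net: −1 1/3 +2 1/3 = +1 stop.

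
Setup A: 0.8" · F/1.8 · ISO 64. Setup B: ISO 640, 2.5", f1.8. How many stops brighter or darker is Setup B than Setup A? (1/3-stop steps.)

Aperture: unchanged.
Shutter speed: 0.8 → 1 → 1.3 → 1.6 → 2 → 2.5 — 1 2/3 stops longer (brighter).
ISO: 64 → 80 → 100 → 125 → 160 → 200 → 250 → 320 → 400 → 500 → 640 — 3 1/3 stops raised (brighter).
Net: +1 2/3 +3 1/3 = +5 stops.

5 stops brighter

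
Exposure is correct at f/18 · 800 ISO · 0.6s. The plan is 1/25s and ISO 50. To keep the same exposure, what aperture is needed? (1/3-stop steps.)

f/1.1

Shutter speed: 0.6 → 0.5 → 0.4 → 0.3 → 1/4 → 1/5 → 1/6 → 1/8 → 1/10 → 1/13 → 1/15 → 1/20 → 1/25 — 4 stops shorter (darker).
ISO: 800 → 640 → 500 → 400 → 320 → 250 → 200 → 160 → 125 → 100 → 80 → 64 → 50 — 4 stops lower (darker).
Net change so far: 8 stops darker. Offset with the aperture: f/18 → f/16 → f/14 → f/13 → f/11 → f/10 → f/9 → f/8 → f/7.1 → f/6.3 → f/5.6 → f/5 → f/4.5 → f/4 → f/3.5 → f/3.2 → f/2.8 → f/2.5 → f/2.2 → f/2 → f/1.8 → f/1.6 → f/1.4 → f/1.2 → f/1.1.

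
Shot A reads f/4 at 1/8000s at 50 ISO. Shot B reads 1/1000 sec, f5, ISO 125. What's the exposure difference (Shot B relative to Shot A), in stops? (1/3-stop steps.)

Aperture: f/4 → f/4.5 → f/5 — 2/3 stop smaller aperture (darker).
Shutter speed: 1/8000 → 1/6400 → 1/5000 → 1/4000 → 1/3200 → 1/2500 → 1/2000 → 1/1600 → 1/1250 → 1/1000 — 3 stops longer (brighter).
ISO: 50 → 64 → 80 → 100 → 125 — 1 1/3 stops raised (brighter).
Net: −2/3 +3 +1 1/3 = +3 2/3 stops.

3 2/3 stops brighter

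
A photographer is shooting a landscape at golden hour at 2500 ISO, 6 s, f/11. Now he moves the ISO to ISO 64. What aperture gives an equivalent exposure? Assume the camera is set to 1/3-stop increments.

ISO: 2500 → 2000 → 1600 → 1250 → 1000 → 800 → 640 → 500 → 400 → 320 → 250 → 200 → 160 → 125 → 100 → 80 → 64 — 5 1/3 stops lower (darker).
Need 5 1/3 stops brighter from the aperture: f/11 → f/10 → f/9 → f/8 → f/7.1 → f/6.3 → f/5.6 → f/5 → f/4.5 → f/4 → f/3.5 → f/3.2 → f/2.8 → f/2.5 → f/2.2 → f/2 → f/1.8.

f/1.8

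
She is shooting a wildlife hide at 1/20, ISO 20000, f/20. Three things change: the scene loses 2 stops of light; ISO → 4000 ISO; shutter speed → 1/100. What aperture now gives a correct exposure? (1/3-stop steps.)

f/2

Scene light: 2 stops darker.
ISO: 20000 → 16000 → 12800 → 10000 → 8000 → 6400 → 5000 → 4000 — 2 1/3 stops dropped (darker).
Shutter speed: 1/20 → 1/25 → 1/30 → 1/40 → 1/50 → 1/60 → 1/80 → 1/100 — 2 1/3 stops faster (darker).
Net so far: 6 2/3 stops darker. Aperture: f/20 → f/18 → f/16 → f/14 → f/13 → f/11 → f/10 → f/9 → f/8 → f/7.1 → f/6.3 → f/5.6 → f/5 → f/4.5 → f/4 → f/3.5 → f/3.2 → f/2.8 → f/2.5 → f/2.2 → f/2.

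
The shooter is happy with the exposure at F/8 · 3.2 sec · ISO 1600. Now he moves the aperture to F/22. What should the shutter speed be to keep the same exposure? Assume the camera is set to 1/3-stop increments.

25 s

Aperture: f/8 → f/9 → f/10 → f/11 → f/13 → f/14 → f/16 → f/18 → f/20 → f/22 — 3 stops stopped down (darker).
Need 3 stops brighter from the shutter speed: 3.2 → 4 → 5 → 6 → 8 → 10 → 13 → 15 → 20 → 25.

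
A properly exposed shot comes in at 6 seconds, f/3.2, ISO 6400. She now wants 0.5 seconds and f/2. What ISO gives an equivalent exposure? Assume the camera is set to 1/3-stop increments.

ISO 32000

Shutter speed: 6 → 5 → 4 → 3.2 → 2.5 → 2 → 1.6 → 1.3 → 1 → 0.8 → 0.6 → 0.5 — 3 2/3 stops faster (darker).
Aperture: f/3.2 → f/2.8 → f/2.5 → f/2.2 → f/2 — 1 1/3 stops larger aperture (brighter).
Net change so far: 2 1/3 stops darker. Offset with the ISO: 6400 → 8000 → 10000 → 12800 → 16000 → 20000 → 25600 → 32000.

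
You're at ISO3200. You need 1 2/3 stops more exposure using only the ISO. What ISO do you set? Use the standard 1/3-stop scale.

ISO 10000

ISO: 3200 → 4000 → 5000 → 6400 → 8000 → 10000 — 1 2/3 stops higher (brighter).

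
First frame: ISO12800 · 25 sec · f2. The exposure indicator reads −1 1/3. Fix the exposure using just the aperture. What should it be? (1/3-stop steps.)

f/1.2

Underexposed by 1 1/3 stops → need 1 1/3 stops brighter.
Aperture: f/2 → f/1.8 → f/1.6 → f/1.4 → f/1.2.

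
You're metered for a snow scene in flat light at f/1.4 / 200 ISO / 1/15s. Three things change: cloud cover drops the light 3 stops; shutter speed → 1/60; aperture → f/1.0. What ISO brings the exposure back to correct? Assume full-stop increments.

ISO 3200

Scene light: 3 stops darker.
Shutter speed: 1/15 → 1/30 → 1/60 — 2 stops shorter (darker).
Aperture: f/1.4 → f/1.0 — 1 stop opened up (brighter).
Net so far: 4 stops darker. ISO: 200 → 400 → 800 → 1600 → 3200.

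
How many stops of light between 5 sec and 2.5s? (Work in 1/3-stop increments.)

1 stop

5 → 4 → 3.2 → 2.5 — count the steps: 3 third-stops = 1 stop.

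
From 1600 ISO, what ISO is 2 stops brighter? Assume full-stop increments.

ISO 6400

ISO: 1600 → 3200 → 6400 — 2 stops raised (brighter).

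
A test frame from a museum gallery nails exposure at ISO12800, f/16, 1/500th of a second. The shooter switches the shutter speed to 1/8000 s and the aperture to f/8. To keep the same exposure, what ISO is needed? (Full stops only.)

Shutter speed: 1/500 → 1/1000 → 1/2000 → 1/4000 → 1/8000 — 4 stops shorter (darker).
Aperture: f/16 → f/11 → f/8 — 2 stops opened up (brighter).
Net change so far: 2 stops darker. Offset with the ISO: 12800 → 25600 → 51200.

ISO 51200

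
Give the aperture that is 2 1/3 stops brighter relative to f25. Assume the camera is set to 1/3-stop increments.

f/11

Aperture: f/25 → f/22 → f/20 → f/18 → f/16 → f/14 → f/13 → f/11 — 2 1/3 stops opened up (brighter).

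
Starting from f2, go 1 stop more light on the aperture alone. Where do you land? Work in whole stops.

Aperture: f/2 → f/1.4 — 1 stop wider (brighter).

f/1.4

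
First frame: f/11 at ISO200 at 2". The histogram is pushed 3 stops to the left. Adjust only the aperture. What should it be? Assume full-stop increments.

f/4

Underexposed by 3 stops → need 3 stops brighter.
Aperture: f/11 → f/8 → f/5.6 → f/4.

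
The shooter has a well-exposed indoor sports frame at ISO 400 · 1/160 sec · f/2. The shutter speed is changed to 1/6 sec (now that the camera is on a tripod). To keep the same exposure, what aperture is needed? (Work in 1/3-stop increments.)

Shutter speed: 1/160 → 1/125 → 1/100 → 1/80 → 1/60 → 1/50 → 1/40 → 1/30 → 1/25 → 1/20 → 1/15 → 1/13 → 1/10 → 1/8 → 1/6 — 4 2/3 stops longer (brighter).
Need 4 2/3 stops darker from the aperture: f/2 → f/2.2 → f/2.5 → f/2.8 → f/3.2 → f/3.5 → f/4 → f/4.5 → f/5 → f/5.6 → f/6.3 → f/7.1 → f/8 → f/9 → f/10.

f/10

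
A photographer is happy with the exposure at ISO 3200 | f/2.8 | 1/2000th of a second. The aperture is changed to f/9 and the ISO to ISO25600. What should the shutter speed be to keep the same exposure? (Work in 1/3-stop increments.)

1/1600s

Aperture: f/2.8 → f/3.2 → f/3.5 → f/4 → f/4.5 → f/5 → f/5.6 → f/6.3 → f/7.1 → f/8 → f/9 — 3 1/3 stops narrower (darker).
ISO: 3200 → 4000 → 5000 → 6400 → 8000 → 10000 → 12800 → 16000 → 20000 → 25600 — 3 stops raised (brighter).
Net change so far: 1/3 stop darker. Offset with the shutter speed: 1/2000 → 1/1600.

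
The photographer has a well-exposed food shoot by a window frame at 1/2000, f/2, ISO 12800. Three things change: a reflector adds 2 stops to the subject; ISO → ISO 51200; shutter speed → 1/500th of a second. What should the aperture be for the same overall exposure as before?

f/16

Scene light: 2 stops brighter.
ISO: 12800 → 25600 → 51200 — 2 stops raised (brighter).
Shutter speed: 1/2000 → 1/1000 → 1/500 — 2 stops longer (brighter).
Net so far: 6 stops brighter. Aperture: f/2 → f/2.8 → f/4 → f/5.6 → f/8 → f/11 → f/16.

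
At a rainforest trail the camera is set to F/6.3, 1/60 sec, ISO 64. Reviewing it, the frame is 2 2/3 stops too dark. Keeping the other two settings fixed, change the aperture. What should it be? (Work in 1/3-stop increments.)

Underexposed by 2 2/3 stops → need 2 2/3 stops brighter.
Aperture: f/6.3 → f/5.6 → f/5 → f/4.5 → f/4 → f/3.5 → f/3.2 → f/2.8 → f/2.5.

f/2.5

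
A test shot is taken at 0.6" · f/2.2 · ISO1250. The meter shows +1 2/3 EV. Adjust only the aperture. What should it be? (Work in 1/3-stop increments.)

f/4

Overexposed by 1 2/3 stops → need 1 2/3 stops darker.
Aperture: f/2.2 → f/2.5 → f/2.8 → f/3.2 → f/3.5 → f/4.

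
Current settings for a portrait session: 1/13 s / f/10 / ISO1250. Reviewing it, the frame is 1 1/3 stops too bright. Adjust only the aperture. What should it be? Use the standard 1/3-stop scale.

f/16

Overexposed by 1 1/3 stops → need 1 1/3 stops darker.
Aperture: f/10 → f/11 → f/13 → f/14 → f/16.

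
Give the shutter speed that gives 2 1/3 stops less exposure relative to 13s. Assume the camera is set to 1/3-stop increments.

Shutter speed: 13 → 10 → 8 → 6 → 5 → 4 → 3.2 → 2.5 — 2 1/3 stops faster (darker).

2.5 s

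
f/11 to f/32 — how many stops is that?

f/11 → f/16 → f/22 → f/32 — count the steps: 3 stops.

3 stops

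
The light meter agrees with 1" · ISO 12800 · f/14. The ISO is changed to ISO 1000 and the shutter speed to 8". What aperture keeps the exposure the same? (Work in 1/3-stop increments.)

f/11

ISO: 12800 → 10000 → 8000 → 6400 → 5000 → 4000 → 3200 → 2500 → 2000 → 1600 → 1250 → 1000 — 3 2/3 stops dropped (darker).
Shutter speed: 1 → 1.3 → 1.6 → 2 → 2.5 → 3.2 → 4 → 5 → 6 → 8 — 3 stops slower (brighter).
Net change so far: 2/3 stop darker. Offset with the aperture: f/14 → f/13 → f/11.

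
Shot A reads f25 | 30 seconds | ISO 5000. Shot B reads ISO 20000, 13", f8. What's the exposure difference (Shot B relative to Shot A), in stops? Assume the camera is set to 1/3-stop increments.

4 stops brighter

Aperture: f/25 → f/22 → f/20 → f/18 → f/16 → f/14 → f/13 → f/11 → f/10 → f/9 → f/8 — 3 1/3 stops opened up (brighter).
Shutter speed: 30 → 25 → 20 → 15 → 13 — 1 1/3 stops shorter (darker).
ISO: 5000 → 6400 → 8000 → 10000 → 12800 → 16000 → 20000 — 2 stops raised (brighter).
Net: +3 1/3 −1 1/3 +2 = +4 stops.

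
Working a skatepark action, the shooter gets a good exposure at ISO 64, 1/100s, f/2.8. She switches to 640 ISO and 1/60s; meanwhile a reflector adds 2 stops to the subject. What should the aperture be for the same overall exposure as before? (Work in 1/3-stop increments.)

f/22

Scene light: 2 stops brighter.
ISO: 64 → 80 → 100 → 125 → 160 → 200 → 250 → 320 → 400 → 500 → 640 — 3 1/3 stops higher (brighter).
Shutter speed: 1/100 → 1/80 → 1/60 — 2/3 stop slower (brighter).
Net so far: 6 stops brighter. Aperture: f/2.8 → f/3.2 → f/3.5 → f/4 → f/4.5 → f/5 → f/5.6 → f/6.3 → f/7.1 → f/8 → f/9 → f/10 → f/11 → f/13 → f/14 → f/16 → f/18 → f/20 → f/22.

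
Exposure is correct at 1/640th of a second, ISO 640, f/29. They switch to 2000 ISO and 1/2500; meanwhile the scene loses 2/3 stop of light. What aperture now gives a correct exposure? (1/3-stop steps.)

Scene light: 2/3 stop darker.
ISO: 640 → 800 → 1000 → 1250 → 1600 → 2000 — 1 2/3 stops raised (brighter).
Shutter speed: 1/640 → 1/800 → 1/1000 → 1/1250 → 1/1600 → 1/2000 → 1/2500 — 2 stops shorter (darker).
Net so far: 1 stop darker. Aperture: f/29 → f/25 → f/22 → f/20.

f/20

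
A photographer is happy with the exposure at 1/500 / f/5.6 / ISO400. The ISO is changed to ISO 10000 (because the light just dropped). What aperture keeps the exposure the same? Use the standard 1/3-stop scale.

f/29

ISO: 400 → 500 → 640 → 800 → 1000 → 1250 → 1600 → 2000 → 2500 → 3200 → 4000 → 5000 → 6400 → 8000 → 10000 — 4 2/3 stops raised (brighter).
Need 4 2/3 stops darker from the aperture: f/5.6 → f/6.3 → f/7.1 → f/8 → f/9 → f/10 → f/11 → f/13 → f/14 → f/16 → f/18 → f/20 → f/22 → f/25 → f/29.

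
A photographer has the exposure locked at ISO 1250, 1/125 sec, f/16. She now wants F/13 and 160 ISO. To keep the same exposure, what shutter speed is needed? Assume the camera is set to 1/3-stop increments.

1/25s

Aperture: f/16 → f/14 → f/13 — 2/3 stop wider (brighter).
ISO: 1250 → 1000 → 800 → 640 → 500 → 400 → 320 → 250 → 200 → 160 — 3 stops dropped (darker).
Net change so far: 2 1/3 stops darker. Offset with the shutter speed: 1/125 → 1/100 → 1/80 → 1/60 → 1/50 → 1/40 → 1/30 → 1/25.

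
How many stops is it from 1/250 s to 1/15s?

4 stops

1/250 → 1/125 → 1/60 → 1/30 → 1/15 — count the steps: 4 stops.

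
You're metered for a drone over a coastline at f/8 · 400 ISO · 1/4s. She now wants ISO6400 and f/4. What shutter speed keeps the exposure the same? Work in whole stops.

ISO: 400 → 800 → 1600 → 3200 → 6400 — 4 stops higher (brighter).
Aperture: f/8 → f/5.6 → f/4 — 2 stops wider (brighter).
Net change so far: 6 stops brighter. Offset with the shutter speed: 1/4 → 1/8 → 1/15 → 1/30 → 1/60 → 1/125 → 1/250.

1/250s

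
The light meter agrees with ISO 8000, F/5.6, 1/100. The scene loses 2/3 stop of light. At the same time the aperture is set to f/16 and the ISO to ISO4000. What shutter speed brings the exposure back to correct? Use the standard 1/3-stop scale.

Scene light: 2/3 stop darker.
Aperture: f/5.6 → f/6.3 → f/7.1 → f/8 → f/9 → f/10 → f/11 → f/13 → f/14 → f/16 — 3 stops smaller aperture (darker).
ISO: 8000 → 6400 → 5000 → 4000 — 1 stop dropped (darker).
Net so far: 4 2/3 stops darker. Shutter speed: 1/100 → 1/80 → 1/60 → 1/50 → 1/40 → 1/30 → 1/25 → 1/20 → 1/15 → 1/13 → 1/10 → 1/8 → 1/6 → 1/5 → 1/4.

1/4s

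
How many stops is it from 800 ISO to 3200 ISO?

800 → 1600 → 3200 — count the steps: 2 stops.

2 stops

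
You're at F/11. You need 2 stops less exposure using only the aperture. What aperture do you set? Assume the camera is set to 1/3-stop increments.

f/22

Aperture: f/11 → f/13 → f/14 → f/16 → f/18 → f/20 → f/22 — 2 stops smaller aperture (darker).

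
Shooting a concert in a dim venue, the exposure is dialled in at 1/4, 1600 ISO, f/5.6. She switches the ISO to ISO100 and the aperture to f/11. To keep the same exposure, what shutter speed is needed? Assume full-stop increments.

15 s

ISO: 1600 → 800 → 400 → 200 → 100 — 4 stops lower (darker).
Aperture: f/5.6 → f/8 → f/11 — 2 stops narrower (darker).
Net change so far: 6 stops darker. Offset with the shutter speed: 1/4 → 1/2 → 1 → 2 → 4 → 8 → 15.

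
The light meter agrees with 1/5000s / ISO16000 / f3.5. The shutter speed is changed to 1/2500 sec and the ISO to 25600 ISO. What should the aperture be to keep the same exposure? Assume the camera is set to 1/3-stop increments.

f/6.3

Shutter speed: 1/5000 → 1/4000 → 1/3200 → 1/2500 — 1 stop longer (brighter).
ISO: 16000 → 20000 → 25600 — 2/3 stop raised (brighter).
Net change so far: 1 2/3 stops brighter. Offset with the aperture: f/3.5 → f/4 → f/4.5 → f/5 → f/5.6 → f/6.3.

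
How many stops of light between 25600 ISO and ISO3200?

25600 → 12800 → 6400 → 3200 — count the steps: 3 stops.

3 stops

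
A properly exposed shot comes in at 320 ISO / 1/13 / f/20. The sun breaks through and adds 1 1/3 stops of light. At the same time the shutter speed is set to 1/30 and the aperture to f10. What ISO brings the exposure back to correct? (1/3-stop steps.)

ISO 80

Scene light: 1 1/3 stops brighter.
Shutter speed: 1/13 → 1/15 → 1/20 → 1/25 → 1/30 — 1 1/3 stops faster (darker).
Aperture: f/20 → f/18 → f/16 → f/14 → f/13 → f/11 → f/10 — 2 stops larger aperture (brighter).
Net so far: 2 stops brighter. ISO: 320 → 250 → 200 → 160 → 125 → 100 → 80.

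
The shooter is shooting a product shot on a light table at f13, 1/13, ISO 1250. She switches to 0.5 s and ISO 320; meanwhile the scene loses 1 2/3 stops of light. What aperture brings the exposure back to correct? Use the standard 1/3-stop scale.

Scene light: 1 2/3 stops darker.
Shutter speed: 1/13 → 1/10 → 1/8 → 1/6 → 1/5 → 1/4 → 0.3 → 0.4 → 0.5 — 2 2/3 stops slower (brighter).
ISO: 1250 → 1000 → 800 → 640 → 500 → 400 → 320 — 2 stops lower (darker).
Net so far: 1 stop darker. Aperture: f/13 → f/11 → f/10 → f/9.

f/9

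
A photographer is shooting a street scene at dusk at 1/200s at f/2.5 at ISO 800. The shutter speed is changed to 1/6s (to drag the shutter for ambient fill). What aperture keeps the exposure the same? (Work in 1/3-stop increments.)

f/14

Shutter speed: 1/200 → 1/160 → 1/125 → 1/100 → 1/80 → 1/60 → 1/50 → 1/40 → 1/30 → 1/25 → 1/20 → 1/15 → 1/13 → 1/10 → 1/8 → 1/6 — 5 stops longer (brighter).
Need 5 stops darker from the aperture: f/2.5 → f/2.8 → f/3.2 → f/3.5 → f/4 → f/4.5 → f/5 → f/5.6 → f/6.3 → f/7.1 → f/8 → f/9 → f/10 → f/11 → f/13 → f/14.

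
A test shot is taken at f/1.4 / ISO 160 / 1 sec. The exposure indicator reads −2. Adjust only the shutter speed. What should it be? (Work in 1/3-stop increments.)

4 s

Underexposed by 2 stops → need 2 stops brighter.
Shutter speed: 1 → 1.3 → 1.6 → 2 → 2.5 → 3.2 → 4.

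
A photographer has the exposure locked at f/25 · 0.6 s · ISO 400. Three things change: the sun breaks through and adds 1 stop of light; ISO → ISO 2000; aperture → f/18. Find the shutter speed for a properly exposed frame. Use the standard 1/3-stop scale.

Scene light: 1 stop brighter.
ISO: 400 → 500 → 640 → 800 → 1000 → 1250 → 1600 → 2000 — 2 1/3 stops higher (brighter).
Aperture: f/25 → f/22 → f/20 → f/18 — 1 stop wider (brighter).
Net so far: 4 1/3 stops brighter. Shutter speed: 0.6 → 0.5 → 0.4 → 0.3 → 1/4 → 1/5 → 1/6 → 1/8 → 1/10 → 1/13 → 1/15 → 1/20 → 1/25 → 1/30.

1/30s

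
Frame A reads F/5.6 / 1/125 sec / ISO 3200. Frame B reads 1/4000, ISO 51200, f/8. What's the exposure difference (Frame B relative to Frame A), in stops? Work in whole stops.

2 stops darker

Aperture: f/5.6 → f/8 — 1 stop smaller aperture (darker).
Shutter speed: 1/125 → 1/250 → 1/500 → 1/1000 → 1/2000 → 1/4000 — 5 stops faster (darker).
ISO: 3200 → 6400 → 12800 → 25600 → 51200 — 4 stops higher (brighter).
Net: −1 −5 +4 = −2 stops.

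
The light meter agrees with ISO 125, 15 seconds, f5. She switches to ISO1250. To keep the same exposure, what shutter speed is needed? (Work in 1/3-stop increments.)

1.6 s

ISO: 125 → 160 → 200 → 250 → 320 → 400 → 500 → 640 → 800 → 1000 → 1250 — 3 1/3 stops higher (brighter).
Need 3 1/3 stops darker from the shutter speed: 15 → 13 → 10 → 8 → 6 → 5 → 4 → 3.2 → 2.5 → 2 → 1.6.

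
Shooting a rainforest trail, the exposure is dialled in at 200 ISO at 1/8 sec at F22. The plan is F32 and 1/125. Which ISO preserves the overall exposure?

ISO 6400

Aperture: f/22 → f/32 — 1 stop narrower (darker).
Shutter speed: 1/8 → 1/15 → 1/30 → 1/60 → 1/125 — 4 stops faster (darker).
Net change so far: 5 stops darker. Offset with the ISO: 200 → 400 → 800 → 1600 → 3200 → 6400.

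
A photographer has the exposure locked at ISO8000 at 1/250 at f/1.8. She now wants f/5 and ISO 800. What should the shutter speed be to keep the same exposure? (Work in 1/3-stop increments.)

Aperture: f/1.8 → f/2 → f/2.2 → f/2.5 → f/2.8 → f/3.2 → f/3.5 → f/4 → f/4.5 → f/5 — 3 stops narrower (darker).
ISO: 8000 → 6400 → 5000 → 4000 → 3200 → 2500 → 2000 → 1600 → 1250 → 1000 → 800 — 3 1/3 stops lower (darker).
Net change so far: 6 1/3 stops darker. Offset with the shutter speed: 1/250 → 1/200 → 1/160 → 1/125 → 1/100 → 1/80 → 1/60 → 1/50 → 1/40 → 1/30 → 1/25 → 1/20 → 1/15 → 1/13 → 1/10 → 1/8 → 1/6 → 1/5 → 1/4 → 0.3.

0.3 s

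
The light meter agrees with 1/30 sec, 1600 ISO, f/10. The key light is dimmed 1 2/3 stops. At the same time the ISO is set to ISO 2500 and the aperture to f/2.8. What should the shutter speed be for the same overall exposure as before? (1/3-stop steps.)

Scene light: 1 2/3 stops darker.
ISO: 1600 → 2000 → 2500 — 2/3 stop raised (brighter).
Aperture: f/10 → f/9 → f/8 → f/7.1 → f/6.3 → f/5.6 → f/5 → f/4.5 → f/4 → f/3.5 → f/3.2 → f/2.8 — 3 2/3 stops larger aperture (brighter).
Net so far: 2 2/3 stops brighter. Shutter speed: 1/30 → 1/40 → 1/50 → 1/60 → 1/80 → 1/100 → 1/125 → 1/160 → 1/200.

1/200s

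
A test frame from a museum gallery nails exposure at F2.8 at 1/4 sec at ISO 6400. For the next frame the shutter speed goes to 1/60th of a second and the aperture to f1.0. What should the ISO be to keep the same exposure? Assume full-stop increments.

ISO 12800

Shutter speed: 1/4 → 1/8 → 1/15 → 1/30 → 1/60 — 4 stops faster (darker).
Aperture: f/2.8 → f/2 → f/1.4 → f/1.0 — 3 stops larger aperture (brighter).
Net change so far: 1 stop darker. Offset with the ISO: 6400 → 12800.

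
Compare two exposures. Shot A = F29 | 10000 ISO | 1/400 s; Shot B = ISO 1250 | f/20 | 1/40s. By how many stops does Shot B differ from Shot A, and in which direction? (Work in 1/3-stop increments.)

Aperture: f/29 → f/25 → f/22 → f/20 — 1 stop wider (brighter).
Shutter speed: 1/400 → 1/320 → 1/250 → 1/200 → 1/160 → 1/125 → 1/100 → 1/80 → 1/60 → 1/50 → 1/40 — 3 1/3 stops slower (brighter).
ISO: 10000 → 8000 → 6400 → 5000 → 4000 → 3200 → 2500 → 2000 → 1600 → 1250 — 3 stops lower (darker).
Net: +1 +3 1/3 −3 = +1 1/3 stops.

1 1/3 stops brighter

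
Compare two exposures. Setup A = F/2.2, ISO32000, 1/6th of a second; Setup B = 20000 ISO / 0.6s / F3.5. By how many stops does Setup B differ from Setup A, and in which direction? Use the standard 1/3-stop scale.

Aperture: f/2.2 → f/2.5 → f/2.8 → f/3.2 → f/3.5 — 1 1/3 stops smaller aperture (darker).
Shutter speed: 1/6 → 1/5 → 1/4 → 0.3 → 0.4 → 0.5 → 0.6 — 2 stops slower (brighter).
ISO: 32000 → 25600 → 20000 — 2/3 stop lower (darker).
Net: −1 1/3 +2 −2/3 = 0 stops.

same exposure (0 stops)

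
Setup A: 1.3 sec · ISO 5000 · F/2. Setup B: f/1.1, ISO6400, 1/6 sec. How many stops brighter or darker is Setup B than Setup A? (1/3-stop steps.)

Aperture: f/2 → f/1.8 → f/1.6 → f/1.4 → f/1.2 → f/1.1 — 1 2/3 stops wider (brighter).
Shutter speed: 1.3 → 1 → 0.8 → 0.6 → 0.5 → 0.4 → 0.3 → 1/4 → 1/5 → 1/6 — 3 stops shorter (darker).
ISO: 5000 → 6400 — 1/3 stop raised (brighter).
Net: +1 2/3 −3 +1/3 = −1 stop.

1 stop darker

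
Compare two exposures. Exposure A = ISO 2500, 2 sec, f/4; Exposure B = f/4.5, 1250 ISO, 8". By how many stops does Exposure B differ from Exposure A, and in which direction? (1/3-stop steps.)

2/3 stop brighter

Aperture: f/4 → f/4.5 — 1/3 stop narrower (darker).
Shutter speed: 2 → 2.5 → 3.2 → 4 → 5 → 6 → 8 — 2 stops longer (brighter).
ISO: 2500 → 2000 → 1600 → 1250 — 1 stop dropped (darker).
Net: −1/3 +2 −1 = +2/3 stops.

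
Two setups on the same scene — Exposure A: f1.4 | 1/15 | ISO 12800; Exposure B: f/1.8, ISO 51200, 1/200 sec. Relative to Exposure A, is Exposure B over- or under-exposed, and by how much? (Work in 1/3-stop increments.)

2 1/3 stops darker

Aperture: f/1.4 → f/1.6 → f/1.8 — 2/3 stop stopped down (darker).
Shutter speed: 1/15 → 1/20 → 1/25 → 1/30 → 1/40 → 1/50 → 1/60 → 1/80 → 1/100 → 1/125 → 1/160 → 1/200 — 3 2/3 stops shorter (darker).
ISO: 12800 → 16000 → 20000 → 25600 → 32000 → 40000 → 51200 — 2 stops raised (brighter).
Net: −2/3 −3 2/3 +2 = −2 1/3 stops.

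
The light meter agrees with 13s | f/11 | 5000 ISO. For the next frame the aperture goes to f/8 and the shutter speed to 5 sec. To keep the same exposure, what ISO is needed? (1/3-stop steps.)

ISO 6400

Aperture: f/11 → f/10 → f/9 → f/8 — 1 stop wider (brighter).
Shutter speed: 13 → 10 → 8 → 6 → 5 — 1 1/3 stops shorter (darker).
Net change so far: 1/3 stop darker. Offset with the ISO: 5000 → 6400.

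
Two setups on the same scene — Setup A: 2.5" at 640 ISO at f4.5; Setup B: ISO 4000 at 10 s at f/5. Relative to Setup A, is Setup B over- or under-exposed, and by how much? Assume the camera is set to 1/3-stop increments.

Aperture: f/4.5 → f/5 — 1/3 stop stopped down (darker).
Shutter speed: 2.5 → 3.2 → 4 → 5 → 6 → 8 → 10 — 2 stops slower (brighter).
ISO: 640 → 800 → 1000 → 1250 → 1600 → 2000 → 2500 → 3200 → 4000 — 2 2/3 stops raised (brighter).
Net: −1/3 +2 +2 2/3 = +4 1/3 stops.

4 1/3 stops brighter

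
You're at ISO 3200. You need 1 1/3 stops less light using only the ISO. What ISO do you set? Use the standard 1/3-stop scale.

ISO: 3200 → 2500 → 2000 → 1600 → 1250 — 1 1/3 stops dropped (darker).

ISO 1250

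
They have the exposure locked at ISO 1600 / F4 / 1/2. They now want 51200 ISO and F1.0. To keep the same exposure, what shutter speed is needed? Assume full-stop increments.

1/1000s

ISO: 1600 → 3200 → 6400 → 12800 → 25600 → 51200 — 5 stops higher (brighter).
Aperture: f/4 → f/2.8 → f/2 → f/1.4 → f/1.0 — 4 stops opened up (brighter).
Net change so far: 9 stops brighter. Offset with the shutter speed: 1/2 → 1/4 → 1/8 → 1/15 → 1/30 → 1/60 → 1/125 → 1/250 → 1/500 → 1/1000.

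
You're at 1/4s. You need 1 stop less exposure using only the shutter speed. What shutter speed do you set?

Shutter speed: 1/4 → 1/8 — 1 stop shorter (darker).

1/8s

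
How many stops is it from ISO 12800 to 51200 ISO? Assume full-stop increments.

2 stops

12800 → 25600 → 51200 — count the steps: 2 stops.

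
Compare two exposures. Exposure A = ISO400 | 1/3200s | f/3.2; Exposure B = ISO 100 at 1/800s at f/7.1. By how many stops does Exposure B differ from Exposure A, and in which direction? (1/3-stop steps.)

Aperture: f/3.2 → f/3.5 → f/4 → f/4.5 → f/5 → f/5.6 → f/6.3 → f/7.1 — 2 1/3 stops stopped down (darker).
Shutter speed: 1/3200 → 1/2500 → 1/2000 → 1/1600 → 1/1250 → 1/1000 → 1/800 — 2 stops longer (brighter).
ISO: 400 → 320 → 250 → 200 → 160 → 125 → 100 — 2 stops lower (darker).
Net: −2 1/3 +2 −2 = −2 1/3 stops.

2 1/3 stops darker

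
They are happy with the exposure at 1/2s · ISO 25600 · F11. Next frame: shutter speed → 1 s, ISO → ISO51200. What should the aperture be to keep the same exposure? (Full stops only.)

Shutter speed: 1/2 → 1 — 1 stop slower (brighter).
ISO: 25600 → 51200 — 1 stop raised (brighter).
Net change so far: 2 stops brighter. Offset with the aperture: f/11 → f/16 → f/22.

f/22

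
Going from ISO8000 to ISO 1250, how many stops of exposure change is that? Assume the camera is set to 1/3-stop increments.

8000 → 6400 → 5000 → 4000 → 3200 → 2500 → 2000 → 1600 → 1250 — count the steps: 8 third-stops = 2 2/3 stops.

2 2/3 stops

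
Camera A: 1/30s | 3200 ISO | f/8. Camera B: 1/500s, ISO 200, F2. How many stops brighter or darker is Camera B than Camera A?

Aperture: f/8 → f/5.6 → f/4 → f/2.8 → f/2 — 4 stops wider (brighter).
Shutter speed: 1/30 → 1/60 → 1/125 → 1/250 → 1/500 — 4 stops faster (darker).
ISO: 3200 → 1600 → 800 → 400 → 200 — 4 stops lower (darker).
Net: +4 −4 −4 = −4 stops.

4 stops darker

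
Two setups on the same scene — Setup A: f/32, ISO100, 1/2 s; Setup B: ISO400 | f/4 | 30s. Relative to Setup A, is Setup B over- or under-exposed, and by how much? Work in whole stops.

14 stops brighter

Aperture: f/32 → f/22 → f/16 → f/11 → f/8 → f/5.6 → f/4 — 6 stops opened up (brighter).
Shutter speed: 1/2 → 1 → 2 → 4 → 8 → 15 → 30 — 6 stops longer (brighter).
ISO: 100 → 200 → 400 — 2 stops higher (brighter).
Net: +6 +6 +2 = +14 stops.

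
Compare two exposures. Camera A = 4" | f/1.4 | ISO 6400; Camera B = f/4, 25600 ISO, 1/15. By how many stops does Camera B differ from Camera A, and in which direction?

7 stops darker

Aperture: f/1.4 → f/2 → f/2.8 → f/4 — 3 stops stopped down (darker).
Shutter speed: 4 → 2 → 1 → 1/2 → 1/4 → 1/8 → 1/15 — 6 stops faster (darker).
ISO: 6400 → 12800 → 25600 — 2 stops raised (brighter).
Net: −3 −6 +2 = −7 stops.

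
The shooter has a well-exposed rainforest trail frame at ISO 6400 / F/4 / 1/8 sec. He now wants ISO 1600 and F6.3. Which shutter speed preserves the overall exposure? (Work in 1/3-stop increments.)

ISO: 6400 → 5000 → 4000 → 3200 → 2500 → 2000 → 1600 — 2 stops dropped (darker).
Aperture: f/4 → f/4.5 → f/5 → f/5.6 → f/6.3 — 1 1/3 stops narrower (darker).
Net change so far: 3 1/3 stops darker. Offset with the shutter speed: 1/8 → 1/6 → 1/5 → 1/4 → 0.3 → 0.4 → 0.5 → 0.6 → 0.8 → 1 → 1.3.

1.3 s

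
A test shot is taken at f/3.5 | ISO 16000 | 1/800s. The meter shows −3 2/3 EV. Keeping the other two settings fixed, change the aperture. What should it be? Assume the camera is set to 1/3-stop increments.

Underexposed by 3 2/3 stops → need 3 2/3 stops brighter.
Aperture: f/3.5 → f/3.2 → f/2.8 → f/2.5 → f/2.2 → f/2 → f/1.8 → f/1.6 → f/1.4 → f/1.2 → f/1.1 → f/1.0.

f/1.0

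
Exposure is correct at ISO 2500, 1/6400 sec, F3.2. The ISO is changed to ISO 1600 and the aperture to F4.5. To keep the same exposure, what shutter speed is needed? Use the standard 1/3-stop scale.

1/2000s

ISO: 2500 → 2000 → 1600 — 2/3 stop lower (darker).
Aperture: f/3.2 → f/3.5 → f/4 → f/4.5 — 1 stop smaller aperture (darker).
Net change so far: 1 2/3 stops darker. Offset with the shutter speed: 1/6400 → 1/5000 → 1/4000 → 1/3200 → 1/2500 → 1/2000.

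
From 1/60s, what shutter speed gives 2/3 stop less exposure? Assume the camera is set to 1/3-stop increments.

Shutter speed: 1/60 → 1/80 → 1/100 — 2/3 stop faster (darker).

1/100s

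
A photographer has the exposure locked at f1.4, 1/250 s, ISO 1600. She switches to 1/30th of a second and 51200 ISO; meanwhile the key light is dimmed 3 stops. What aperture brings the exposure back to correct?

f/8

Scene light: 3 stops darker.
Shutter speed: 1/250 → 1/125 → 1/60 → 1/30 — 3 stops slower (brighter).
ISO: 1600 → 3200 → 6400 → 12800 → 25600 → 51200 — 5 stops higher (brighter).
Net so far: 5 stops brighter. Aperture: f/1.4 → f/2 → f/2.8 → f/4 → f/5.6 → f/8.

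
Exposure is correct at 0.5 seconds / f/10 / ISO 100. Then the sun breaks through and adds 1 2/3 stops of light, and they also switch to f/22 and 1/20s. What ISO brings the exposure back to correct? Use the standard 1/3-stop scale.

ISO 1600

Scene light: 1 2/3 stops brighter.
Aperture: f/10 → f/11 → f/13 → f/14 → f/16 → f/18 → f/20 → f/22 — 2 1/3 stops narrower (darker).
Shutter speed: 0.5 → 0.4 → 0.3 → 1/4 → 1/5 → 1/6 → 1/8 → 1/10 → 1/13 → 1/15 → 1/20 — 3 1/3 stops faster (darker).
Net so far: 4 stops darker. ISO: 100 → 125 → 160 → 200 → 250 → 320 → 400 → 500 → 640 → 800 → 1000 → 1250 → 1600.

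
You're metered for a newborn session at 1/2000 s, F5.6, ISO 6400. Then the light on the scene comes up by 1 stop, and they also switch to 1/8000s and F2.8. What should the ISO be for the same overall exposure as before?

Scene light: 1 stop brighter.
Shutter speed: 1/2000 → 1/4000 → 1/8000 — 2 stops shorter (darker).
Aperture: f/5.6 → f/4 → f/2.8 — 2 stops wider (brighter).
Net so far: 1 stop brighter. ISO: 6400 → 3200.

ISO 3200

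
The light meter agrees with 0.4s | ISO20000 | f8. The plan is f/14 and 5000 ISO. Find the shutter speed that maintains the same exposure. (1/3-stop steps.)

5 s

Aperture: f/8 → f/9 → f/10 → f/11 → f/13 → f/14 — 1 2/3 stops smaller aperture (darker).
ISO: 20000 → 16000 → 12800 → 10000 → 8000 → 6400 → 5000 — 2 stops dropped (darker).
Net change so far: 3 2/3 stops darker. Offset with the shutter speed: 0.4 → 0.5 → 0.6 → 0.8 → 1 → 1.3 → 1.6 → 2 → 2.5 → 3.2 → 4 → 5.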